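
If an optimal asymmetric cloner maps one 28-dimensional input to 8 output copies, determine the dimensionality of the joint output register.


Output space = H^(tensor 8) where dim(H) = 28
dim = 28^8
= 784 (after 2 factors)
= 21952 (after 3 factors)
= 614656 (after 4 factors)
= 17210368 (after 5 factors)
= 481890304 (after 6 factors)
= 13492928512 (after 7 factors)
= 377801998336 (after 8 factors)
= 377801998336

377801998336


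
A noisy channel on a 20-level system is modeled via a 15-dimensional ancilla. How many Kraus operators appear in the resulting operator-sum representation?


Tracing out the environment in an orthonormal basis {|i>_E} gives Kraus operators K_i = <i|_E U |0>_E.
Number of Kraus operators = dim(H_env) = d_env
= 15

15


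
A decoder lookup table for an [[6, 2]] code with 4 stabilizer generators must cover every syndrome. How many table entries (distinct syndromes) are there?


Each stabilizer generator gives a binary (+1 or -1) measurement outcome.
With 4 independent generators:
Total syndromes = 2^4
= 16

16


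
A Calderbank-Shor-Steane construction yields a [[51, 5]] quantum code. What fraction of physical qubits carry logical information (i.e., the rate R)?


Code rate R = k/n
= 5/51
= 0.0980

0.0980


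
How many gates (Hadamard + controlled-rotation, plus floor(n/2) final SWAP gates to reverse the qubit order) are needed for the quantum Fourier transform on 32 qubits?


Hadamard gates: 32
Controlled rotations: n*(n-1)/2 = 32*31/2 = 496
SWAP gates: floor(n/2) = floor(32/2) = 16
Total = 32 + 496 + 16
= 544

544


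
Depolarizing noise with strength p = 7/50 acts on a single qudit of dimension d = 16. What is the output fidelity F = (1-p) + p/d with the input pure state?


F = (1-p) + p/d
= (1 - 0.1400) + 0.1400/16
= 0.8600 + 0.0088
= 0.8688

0.8688


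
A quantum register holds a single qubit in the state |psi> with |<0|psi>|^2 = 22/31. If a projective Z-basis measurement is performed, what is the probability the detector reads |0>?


|alpha|^2 = 22/31 = 0.7097
|beta|^2 = 1 - 22/31 = 9/31 = 0.2903
P(|0>) = |alpha|^2 = 0.7097

0.7097


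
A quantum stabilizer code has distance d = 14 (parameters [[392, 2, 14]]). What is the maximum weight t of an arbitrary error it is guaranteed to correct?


Code parameters: [[392, 2, 14]], distance d = 14.
Number of correctable errors = floor((d-1)/2)
= floor((14 - 1)/2)
= floor(13/2)
= 6

6


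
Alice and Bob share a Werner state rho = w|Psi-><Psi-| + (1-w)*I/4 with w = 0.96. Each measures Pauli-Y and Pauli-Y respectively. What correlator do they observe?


|Psi-> = (|01> - |10>)/sqrt(2)
For the pure Bell state, <Y_A Y_B> = -1 (Bell-state Pauli correlator).
The maximally-mixed part I/4 has tr(I/4 * P tensor P) = 0 for any traceless Pauli P.
So <Y_A Y_B>_rho = w * (-1) + (1 - w) * 0
= 0.96 * (-1)
= -0.9600

-0.9600


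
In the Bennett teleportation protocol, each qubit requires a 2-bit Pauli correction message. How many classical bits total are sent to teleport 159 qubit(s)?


Quantum teleportation requires 2 classical bits per qubit teleported.
159 qubit(s) -> 2 * 159 = 318 classical bits

318


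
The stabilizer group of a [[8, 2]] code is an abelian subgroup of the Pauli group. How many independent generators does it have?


For an [[n,k]] stabilizer code:
Number of stabilizer generators = n - k
= 8 - 2
= 6

6


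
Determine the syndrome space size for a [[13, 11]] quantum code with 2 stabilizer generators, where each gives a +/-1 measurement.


Each stabilizer generator gives a binary (+1 or -1) measurement outcome.
With 2 independent generators:
Total syndromes = 2^2
= 4

4


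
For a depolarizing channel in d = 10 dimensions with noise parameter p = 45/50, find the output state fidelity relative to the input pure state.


F = (1-p) + p/d
= (1 - 0.9000) + 0.9000/10
= 0.1000 + 0.0900
= 0.1900

0.1900


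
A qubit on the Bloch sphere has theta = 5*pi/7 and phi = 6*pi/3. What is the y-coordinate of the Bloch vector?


theta = 2.2440, phi = 6.2832
r_y = sin(theta)*sin(phi) = 0.7818 * 0.0000
r_y = 0.0000

0.0000


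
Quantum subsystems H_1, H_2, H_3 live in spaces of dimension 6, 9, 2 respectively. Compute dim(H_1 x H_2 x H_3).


dim(H_1 x H_2 x H_3) = 6 * 9 * 2
= 54 * 2
= 108

108


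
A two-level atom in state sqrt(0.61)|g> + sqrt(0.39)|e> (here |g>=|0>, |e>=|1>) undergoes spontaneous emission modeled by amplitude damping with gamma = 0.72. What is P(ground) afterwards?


For amplitude damping with parameter gamma on state sqrt(a)|0> + sqrt(b)|1>:
alpha^2 = 0.61, beta^2 = 0.39
P(|0>) = alpha^2 + gamma * beta^2
= 0.61 + 0.72 * 0.39
= 0.61 + 0.2808
= 0.8908

0.8908


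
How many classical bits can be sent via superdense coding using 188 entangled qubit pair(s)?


Superdense coding allows 2 classical bits per shared entangled pair.
188 pair(s) -> 2 * 188 = 376 classical bits

376


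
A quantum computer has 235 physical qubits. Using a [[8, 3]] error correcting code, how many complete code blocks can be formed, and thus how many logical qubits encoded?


Each code block uses 8 physical qubits for 3 logical qubit(s).
Number of complete blocks = floor(235 / 8) = 29
Logical qubits = 29 * 3
= 87

87


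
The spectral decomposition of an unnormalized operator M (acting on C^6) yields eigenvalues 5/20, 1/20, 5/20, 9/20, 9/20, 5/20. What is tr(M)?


tr(M) = sum of eigenvalues
= 5/20 + 1/20 + 5/20 + 9/20 + 9/20 + 5/20
= 34/20
= 1.7000

1.7000


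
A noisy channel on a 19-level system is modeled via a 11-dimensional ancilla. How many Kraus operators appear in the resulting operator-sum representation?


Tracing out the environment in an orthonormal basis {|i>_E} gives Kraus operators K_i = <i|_E U |0>_E.
Number of Kraus operators = dim(H_env) = d_env
= 11

11


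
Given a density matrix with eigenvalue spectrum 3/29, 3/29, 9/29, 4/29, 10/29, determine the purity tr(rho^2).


tr(rho^2) = sum of eigenvalues squared
= (3/29)^2 + (3/29)^2 + (9/29)^2 + (4/29)^2 + (10/29)^2
= (9 + 9 + 81 + 16 + 100) / 841
= 215/841
= 0.2556

0.2556


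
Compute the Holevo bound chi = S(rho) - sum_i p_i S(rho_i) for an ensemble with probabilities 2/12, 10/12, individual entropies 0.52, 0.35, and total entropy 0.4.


chi = S(rho) - sum_i p_i * S(rho_i)
Weighted entropy = 2/12 * 0.52 + 10/12 * 0.35
= 0.3783
chi = 0.4 - 0.3783
= 0.0217

0.0217


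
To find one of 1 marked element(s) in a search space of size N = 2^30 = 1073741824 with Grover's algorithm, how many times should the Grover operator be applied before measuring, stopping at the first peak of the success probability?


After j Grover iterations the success probability is P(j) = sin^2((2j+1)*theta), where sin(theta) = sqrt(k/N).
N = 2^30 = 1073741824, k = 1
sin(theta) = sqrt(k/N) = 3.051757812e-05
theta = arcsin(sqrt(k/N)) = 3.051757813e-05 rad
P(j) reaches its first maximum when (2j+1)*theta is as close as possible to pi/2, i.e. j = round(pi/(4*theta) - 1/2).
pi/(4*theta) - 1/2 = 25735.4270
(For comparison, the common estimate pi/4 * sqrt(N/k) = 25735.9270; the exact maximiser is used here.)
Optimal iterations = 25735

25735


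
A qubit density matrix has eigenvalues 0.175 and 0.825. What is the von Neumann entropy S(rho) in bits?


S = -p*log2(p) - (1-p)*log2(1-p)
p = 0.1750, 1-p = 0.8250
= -0.1750 * log2(0.1750) - 0.8250 * log2(0.8250)
= -(-0.4401) - (-0.2290)
= 0.6690

0.6690


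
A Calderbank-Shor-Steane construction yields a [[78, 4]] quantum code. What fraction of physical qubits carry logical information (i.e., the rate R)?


Code rate R = k/n
= 4/78
= 0.0513

0.0513


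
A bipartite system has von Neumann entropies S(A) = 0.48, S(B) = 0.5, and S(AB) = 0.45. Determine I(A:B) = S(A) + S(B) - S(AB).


I(A:B) = S(A) + S(B) - S(AB)
= 0.48 + 0.5 - 0.45
= 0.5300

0.5300


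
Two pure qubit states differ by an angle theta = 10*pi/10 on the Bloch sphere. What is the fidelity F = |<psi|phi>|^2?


For states separated by angle theta on Bloch sphere:
F = cos^2(theta/2)
theta = 10*pi/10 = 3.1416
theta/2 = 1.5708
cos(theta/2) = 0.0000
F = 0.0000

0.0000


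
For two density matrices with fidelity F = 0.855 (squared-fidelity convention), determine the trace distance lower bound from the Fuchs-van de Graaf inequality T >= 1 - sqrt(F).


Fuchs-van de Graaf (squared-fidelity convention): 1 - sqrt(F) <= T <= sqrt(1 - F).
Lower bound: T >= 1 - sqrt(F)
sqrt(F) = sqrt(0.855) = 0.9247
T >= 1 - 0.9247
T >= 0.0753

0.0753


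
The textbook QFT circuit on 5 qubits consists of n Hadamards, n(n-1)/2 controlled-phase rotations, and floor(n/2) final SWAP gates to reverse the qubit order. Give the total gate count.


Hadamard gates: 5
Controlled rotations: n*(n-1)/2 = 5*4/2 = 10
SWAP gates: floor(n/2) = floor(5/2) = 2
Total = 5 + 10 + 2
= 17

17


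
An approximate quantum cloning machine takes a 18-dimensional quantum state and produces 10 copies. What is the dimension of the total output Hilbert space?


Output space = H^(tensor 10) where dim(H) = 18
dim = 18^10
= 324 (after 2 factors)
= 5832 (after 3 factors)
= 104976 (after 4 factors)
= 1889568 (after 5 factors)
= 34012224 (after 6 factors)
= 612220032 (after 7 factors)
= 11019960576 (after 8 factors)
= 198359290368 (after 9 factors)
= 3570467226624 (after 10 factors)
= 3570467226624

3570467226624


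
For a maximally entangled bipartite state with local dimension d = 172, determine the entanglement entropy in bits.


For a maximally entangled state in d x d:
S = log2(d) = log2(172)
= 7.4263

7.4263


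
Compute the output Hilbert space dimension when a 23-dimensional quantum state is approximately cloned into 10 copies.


Output space = H^(tensor 10) where dim(H) = 23
dim = 23^10
= 529 (after 2 factors)
= 12167 (after 3 factors)
= 279841 (after 4 factors)
= 6436343 (after 5 factors)
= 148035889 (after 6 factors)
= 3404825447 (after 7 factors)
= 78310985281 (after 8 factors)
= 1801152661463 (after 9 factors)
= 41426511213649 (after 10 factors)
= 41426511213649

41426511213649


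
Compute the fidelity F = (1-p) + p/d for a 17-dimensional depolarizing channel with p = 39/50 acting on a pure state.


F = (1-p) + p/d
= (1 - 0.7800) + 0.7800/17
= 0.2200 + 0.0459
= 0.2659

0.2659


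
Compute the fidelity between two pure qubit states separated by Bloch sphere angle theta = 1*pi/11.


For states separated by angle theta on Bloch sphere:
F = cos^2(theta/2)
theta = 1*pi/11 = 0.2856
theta/2 = 0.1428
cos(theta/2) = 0.9898
F = 0.9797

0.9797


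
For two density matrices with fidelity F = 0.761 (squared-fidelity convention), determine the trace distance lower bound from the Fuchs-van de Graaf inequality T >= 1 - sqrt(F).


Fuchs-van de Graaf (squared-fidelity convention): 1 - sqrt(F) <= T <= sqrt(1 - F).
Lower bound: T >= 1 - sqrt(F)
sqrt(F) = sqrt(0.761) = 0.8724
T >= 1 - 0.8724
T >= 0.1276

0.1276


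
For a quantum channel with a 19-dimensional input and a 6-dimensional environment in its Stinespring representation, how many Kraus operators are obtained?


Tracing out the environment in an orthonormal basis {|i>_E} gives Kraus operators K_i = <i|_E U |0>_E.
Number of Kraus operators = dim(H_env) = d_env
= 6

6


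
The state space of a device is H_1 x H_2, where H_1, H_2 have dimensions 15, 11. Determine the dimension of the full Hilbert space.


dim(H_1 x H_2) = 15 * 11
= 165

165


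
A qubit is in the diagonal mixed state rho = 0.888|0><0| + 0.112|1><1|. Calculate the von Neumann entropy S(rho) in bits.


S = -p*log2(p) - (1-p)*log2(1-p)
p = 0.8880, 1-p = 0.1120
= -0.8880 * log2(0.8880) - 0.1120 * log2(0.1120)
= -(-0.1522) - (-0.3537)
= 0.5059

0.5059


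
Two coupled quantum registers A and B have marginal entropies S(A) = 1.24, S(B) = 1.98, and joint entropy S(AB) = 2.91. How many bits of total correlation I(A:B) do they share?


I(A:B) = S(A) + S(B) - S(AB)
= 1.24 + 1.98 - 2.91
= 0.3100

0.3100


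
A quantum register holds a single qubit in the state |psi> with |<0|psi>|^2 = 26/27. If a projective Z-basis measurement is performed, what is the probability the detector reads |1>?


|alpha|^2 = 26/27 = 0.9630
|beta|^2 = 1 - 26/27 = 1/27 = 0.0370
P(|1>) = |beta|^2 = 0.0370

0.0370


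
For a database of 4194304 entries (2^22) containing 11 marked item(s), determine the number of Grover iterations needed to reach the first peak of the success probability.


After j Grover iterations the success probability is P(j) = sin^2((2j+1)*theta), where sin(theta) = sqrt(k/N).
N = 2^22 = 4194304, k = 11
sin(theta) = sqrt(k/N) = 0.001619445698
theta = arcsin(sqrt(k/N)) = 0.001619446406 rad
P(j) reaches its first maximum when (2j+1)*theta is as close as possible to pi/2, i.e. j = round(pi/(4*theta) - 1/2).
pi/(4*theta) - 1/2 = 484.4794
(For comparison, the common estimate pi/4 * sqrt(N/k) = 484.9796; the exact maximiser is used here.)
Optimal iterations = 484

484


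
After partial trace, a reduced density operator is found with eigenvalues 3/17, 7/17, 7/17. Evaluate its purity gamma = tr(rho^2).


tr(rho^2) = sum of eigenvalues squared
= (3/17)^2 + (7/17)^2 + (7/17)^2
= (9 + 49 + 49) / 289
= 107/289
= 0.3702

0.3702


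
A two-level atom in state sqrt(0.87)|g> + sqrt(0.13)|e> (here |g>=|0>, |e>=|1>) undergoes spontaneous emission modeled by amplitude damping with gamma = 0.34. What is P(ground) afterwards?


For amplitude damping with parameter gamma on state sqrt(a)|0> + sqrt(b)|1>:
alpha^2 = 0.87, beta^2 = 0.13
P(|0>) = alpha^2 + gamma * beta^2
= 0.87 + 0.34 * 0.13
= 0.87 + 0.0442
= 0.9142

0.9142


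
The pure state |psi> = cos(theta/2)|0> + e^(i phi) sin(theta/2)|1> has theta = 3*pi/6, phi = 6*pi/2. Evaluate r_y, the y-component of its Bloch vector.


theta = 1.5708, phi = 9.4248
r_y = sin(theta)*sin(phi) = 1.0000 * 0.0000
r_y = 0.0000

0.0000


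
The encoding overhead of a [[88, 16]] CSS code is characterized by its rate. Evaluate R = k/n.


Code rate R = k/n
= 16/88
= 0.1818

0.1818


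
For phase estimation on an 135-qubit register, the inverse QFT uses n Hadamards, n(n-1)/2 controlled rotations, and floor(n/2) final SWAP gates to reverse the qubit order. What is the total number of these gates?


Hadamard gates: 135
Controlled rotations: n*(n-1)/2 = 135*134/2 = 9045
SWAP gates: floor(n/2) = floor(135/2) = 67
Total = 135 + 9045 + 67
= 9247

9247


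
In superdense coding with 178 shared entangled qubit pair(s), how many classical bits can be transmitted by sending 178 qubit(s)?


Superdense coding allows 2 classical bits per shared entangled pair.
178 pair(s) -> 2 * 178 = 356 classical bits

356


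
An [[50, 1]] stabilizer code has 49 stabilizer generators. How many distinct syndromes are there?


Each stabilizer generator gives a binary (+1 or -1) measurement outcome.
With 49 independent generators:
Total syndromes = 2^49
= 562949953421312

562949953421312


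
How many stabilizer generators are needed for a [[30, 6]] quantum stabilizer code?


For an [[n,k]] stabilizer code:
Number of stabilizer generators = n - k
= 30 - 6
= 24

24


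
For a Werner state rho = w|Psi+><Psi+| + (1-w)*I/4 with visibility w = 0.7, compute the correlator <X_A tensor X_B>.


|Psi+> = (|01> + |10>)/sqrt(2)
For the pure Bell state, <X_A X_B> = +1 (Bell-state Pauli correlator).
The maximally-mixed part I/4 has tr(I/4 * P tensor P) = 0 for any traceless Pauli P.
So <X_A X_B>_rho = w * (+1) + (1 - w) * 0
= 0.7 * (+1)
= 0.7000

0.7000


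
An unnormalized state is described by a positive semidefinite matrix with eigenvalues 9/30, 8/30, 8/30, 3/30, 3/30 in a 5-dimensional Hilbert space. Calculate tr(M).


tr(M) = sum of eigenvalues
= 9/30 + 8/30 + 8/30 + 3/30 + 3/30
= 31/30
= 1.0333

1.0333


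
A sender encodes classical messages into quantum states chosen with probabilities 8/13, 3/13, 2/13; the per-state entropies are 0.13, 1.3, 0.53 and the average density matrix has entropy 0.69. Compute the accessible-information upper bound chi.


chi = S(rho) - sum_i p_i * S(rho_i)
Weighted entropy = 8/13 * 0.13 + 3/13 * 1.3 + 2/13 * 0.53
= 0.4615
chi = 0.69 - 0.4615
= 0.2285

0.2285


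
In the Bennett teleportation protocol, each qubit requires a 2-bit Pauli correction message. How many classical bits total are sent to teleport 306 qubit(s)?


Quantum teleportation requires 2 classical bits per qubit teleported.
306 qubit(s) -> 2 * 306 = 612 classical bits

612


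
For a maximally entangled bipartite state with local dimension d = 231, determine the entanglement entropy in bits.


For a maximally entangled state in d x d:
S = log2(d) = log2(231)
= 7.8517

7.8517


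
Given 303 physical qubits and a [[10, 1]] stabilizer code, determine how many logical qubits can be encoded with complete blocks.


Each code block uses 10 physical qubits for 1 logical qubit(s).
Number of complete blocks = floor(303 / 10) = 30
Logical qubits = 30 * 1
= 30

30


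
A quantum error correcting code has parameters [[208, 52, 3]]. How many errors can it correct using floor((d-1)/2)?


Code parameters: [[208, 52, 3]], distance d = 3.
Number of correctable errors = floor((d-1)/2)
= floor((3 - 1)/2)
= floor(2/2)
= 1

1


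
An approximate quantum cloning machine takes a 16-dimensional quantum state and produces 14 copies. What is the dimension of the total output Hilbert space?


Output space = H^(tensor 14) where dim(H) = 16
dim = 16^14
= 256 (after 2 factors)
= 4096 (after 3 factors)
= 65536 (after 4 factors)
= 1048576 (after 5 factors)
= 16777216 (after 6 factors)
= 268435456 (after 7 factors)
= 4294967296 (after 8 factors)
= 68719476736 (after 9 factors)
= 1099511627776 (after 10 factors)
= 17592186044416 (after 11 factors)
= 281474976710656 (after 12 factors)
= 4503599627370496 (after 13 factors)
= 72057594037927936 (after 14 factors)
= 72057594037927936

72057594037927936


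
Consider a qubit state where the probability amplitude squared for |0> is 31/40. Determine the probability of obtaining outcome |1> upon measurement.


|alpha|^2 = 31/40 = 0.7750
|beta|^2 = 1 - 31/40 = 9/40 = 0.2250
P(|1>) = |beta|^2 = 0.2250

0.2250


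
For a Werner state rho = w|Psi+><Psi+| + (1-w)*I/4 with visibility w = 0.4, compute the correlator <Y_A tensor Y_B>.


|Psi+> = (|01> + |10>)/sqrt(2)
For the pure Bell state, <Y_A Y_B> = +1 (Bell-state Pauli correlator).
The maximally-mixed part I/4 has tr(I/4 * P tensor P) = 0 for any traceless Pauli P.
So <Y_A Y_B>_rho = w * (+1) + (1 - w) * 0
= 0.4 * (+1)
= 0.4000

0.4000


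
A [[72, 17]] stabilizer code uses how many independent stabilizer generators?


For an [[n,k]] stabilizer code:
Number of stabilizer generators = n - k
= 72 - 17
= 55

55


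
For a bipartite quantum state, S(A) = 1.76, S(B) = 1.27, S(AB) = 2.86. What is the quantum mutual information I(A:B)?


I(A:B) = S(A) + S(B) - S(AB)
= 1.76 + 1.27 - 2.86
= 0.1700

0.1700


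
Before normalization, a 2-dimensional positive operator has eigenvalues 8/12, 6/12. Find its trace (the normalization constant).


tr(M) = sum of eigenvalues
= 8/12 + 6/12
= 14/12
= 1.1667

1.1667


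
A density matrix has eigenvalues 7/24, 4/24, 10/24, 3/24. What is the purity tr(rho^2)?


tr(rho^2) = sum of eigenvalues squared
= (7/24)^2 + (4/24)^2 + (10/24)^2 + (3/24)^2
= (49 + 16 + 100 + 9) / 576
= 174/576
= 0.3021

0.3021


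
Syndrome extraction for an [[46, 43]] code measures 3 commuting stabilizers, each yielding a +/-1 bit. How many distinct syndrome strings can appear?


Each stabilizer generator gives a binary (+1 or -1) measurement outcome.
With 3 independent generators:
Total syndromes = 2^3
= 8

8


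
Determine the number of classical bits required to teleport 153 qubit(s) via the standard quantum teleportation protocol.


Quantum teleportation requires 2 classical bits per qubit teleported.
153 qubit(s) -> 2 * 153 = 306 classical bits

306


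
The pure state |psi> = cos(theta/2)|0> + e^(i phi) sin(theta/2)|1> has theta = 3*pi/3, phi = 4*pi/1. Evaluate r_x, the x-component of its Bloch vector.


theta = 3.1416, phi = 12.5664
r_x = sin(theta)*cos(phi) = 0.0000 * 1.0000
r_x = 0.0000

0.0000


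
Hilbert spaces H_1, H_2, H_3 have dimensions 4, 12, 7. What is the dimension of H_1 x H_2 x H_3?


dim(H_1 x H_2 x H_3) = 4 * 12 * 7
= 48 * 7
= 336

336


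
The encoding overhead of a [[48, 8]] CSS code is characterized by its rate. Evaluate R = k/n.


Code rate R = k/n
= 8/48
= 0.1667

0.1667


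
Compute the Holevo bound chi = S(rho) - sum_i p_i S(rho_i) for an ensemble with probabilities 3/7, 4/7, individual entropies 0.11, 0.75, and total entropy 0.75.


chi = S(rho) - sum_i p_i * S(rho_i)
Weighted entropy = 3/7 * 0.11 + 4/7 * 0.75
= 0.4757
chi = 0.75 - 0.4757
= 0.2743

0.2743


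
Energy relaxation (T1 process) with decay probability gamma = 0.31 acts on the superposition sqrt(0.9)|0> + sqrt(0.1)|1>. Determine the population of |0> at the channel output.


For amplitude damping with parameter gamma on state sqrt(a)|0> + sqrt(b)|1>:
alpha^2 = 0.9, beta^2 = 0.1
P(|0>) = alpha^2 + gamma * beta^2
= 0.9 + 0.31 * 0.1
= 0.9 + 0.0310
= 0.9310

0.9310


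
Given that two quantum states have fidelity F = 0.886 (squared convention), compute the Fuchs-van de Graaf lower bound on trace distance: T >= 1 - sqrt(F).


Fuchs-van de Graaf (squared-fidelity convention): 1 - sqrt(F) <= T <= sqrt(1 - F).
Lower bound: T >= 1 - sqrt(F)
sqrt(F) = sqrt(0.886) = 0.9413
T >= 1 - 0.9413
T >= 0.0587

0.0587


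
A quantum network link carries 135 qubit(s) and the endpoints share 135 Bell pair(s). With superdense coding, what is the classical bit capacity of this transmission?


Superdense coding allows 2 classical bits per shared entangled pair.
135 pair(s) -> 2 * 135 = 270 classical bits

270


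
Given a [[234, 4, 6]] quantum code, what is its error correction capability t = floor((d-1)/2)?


Code parameters: [[234, 4, 6]], distance d = 6.
Number of correctable errors = floor((d-1)/2)
= floor((6 - 1)/2)
= floor(5/2)
= 2

2


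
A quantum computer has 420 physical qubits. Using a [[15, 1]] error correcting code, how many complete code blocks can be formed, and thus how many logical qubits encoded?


Each code block uses 15 physical qubits for 1 logical qubit(s).
Number of complete blocks = floor(420 / 15) = 28
Logical qubits = 28 * 1
= 28

28


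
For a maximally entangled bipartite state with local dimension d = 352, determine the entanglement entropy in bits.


For a maximally entangled state in d x d:
S = log2(d) = log2(352)
= 8.4594

8.4594


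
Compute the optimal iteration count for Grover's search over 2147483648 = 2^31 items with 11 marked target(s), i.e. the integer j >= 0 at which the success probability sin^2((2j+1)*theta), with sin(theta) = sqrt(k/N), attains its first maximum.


After j Grover iterations the success probability is P(j) = sin^2((2j+1)*theta), where sin(theta) = sqrt(k/N).
N = 2^31 = 2147483648, k = 11
sin(theta) = sqrt(k/N) = 7.157006469e-05
theta = arcsin(sqrt(k/N)) = 7.157006476e-05 rad
P(j) reaches its first maximum when (2j+1)*theta is as close as possible to pi/2, i.e. j = round(pi/(4*theta) - 1/2).
pi/(4*theta) - 1/2 = 10973.3361
(For comparison, the common estimate pi/4 * sqrt(N/k) = 10973.8362; the exact maximiser is used here.)
Optimal iterations = 10973

10973


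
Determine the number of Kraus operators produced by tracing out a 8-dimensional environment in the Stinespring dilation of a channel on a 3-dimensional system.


Tracing out the environment in an orthonormal basis {|i>_E} gives Kraus operators K_i = <i|_E U |0>_E.
Number of Kraus operators = dim(H_env) = d_env
= 8

8


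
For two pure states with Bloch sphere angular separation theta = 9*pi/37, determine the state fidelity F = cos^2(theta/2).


For states separated by angle theta on Bloch sphere:
F = cos^2(theta/2)
theta = 9*pi/37 = 0.7642
theta/2 = 0.3821
cos(theta/2) = 0.9279
F = 0.8610

0.8610


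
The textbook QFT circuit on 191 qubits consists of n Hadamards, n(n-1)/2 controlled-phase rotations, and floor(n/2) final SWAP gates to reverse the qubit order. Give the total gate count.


Hadamard gates: 191
Controlled rotations: n*(n-1)/2 = 191*190/2 = 18145
SWAP gates: floor(n/2) = floor(191/2) = 95
Total = 191 + 18145 + 95
= 18431

18431


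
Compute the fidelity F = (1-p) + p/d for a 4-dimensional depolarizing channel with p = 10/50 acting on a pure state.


F = (1-p) + p/d
= (1 - 0.2000) + 0.2000/4
= 0.8000 + 0.0500
= 0.8500

0.8500


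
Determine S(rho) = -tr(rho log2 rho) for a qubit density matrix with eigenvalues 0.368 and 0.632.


S = -p*log2(p) - (1-p)*log2(1-p)
p = 0.3680, 1-p = 0.6320
= -0.3680 * log2(0.3680) - 0.6320 * log2(0.6320)
= -(-0.5307) - (-0.4184)
= 0.9491

0.9491


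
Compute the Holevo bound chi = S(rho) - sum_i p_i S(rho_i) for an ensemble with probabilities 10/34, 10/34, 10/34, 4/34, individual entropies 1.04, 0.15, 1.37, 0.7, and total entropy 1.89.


chi = S(rho) - sum_i p_i * S(rho_i)
Weighted entropy = 10/34 * 1.04 + 10/34 * 0.15 + 10/34 * 1.37 + 4/34 * 0.7
= 0.8353
chi = 1.89 - 0.8353
= 1.0547

1.0547


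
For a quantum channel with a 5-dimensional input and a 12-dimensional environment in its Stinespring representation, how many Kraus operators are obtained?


Tracing out the environment in an orthonormal basis {|i>_E} gives Kraus operators K_i = <i|_E U |0>_E.
Number of Kraus operators = dim(H_env) = d_env
= 12

12


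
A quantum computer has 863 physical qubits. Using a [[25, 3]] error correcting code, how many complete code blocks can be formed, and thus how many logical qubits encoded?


Each code block uses 25 physical qubits for 3 logical qubit(s).
Number of complete blocks = floor(863 / 25) = 34
Logical qubits = 34 * 3
= 102

102


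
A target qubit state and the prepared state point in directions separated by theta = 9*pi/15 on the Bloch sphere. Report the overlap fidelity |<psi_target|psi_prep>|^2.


For states separated by angle theta on Bloch sphere:
F = cos^2(theta/2)
theta = 9*pi/15 = 1.8850
theta/2 = 0.9425
cos(theta/2) = 0.5878
F = 0.3455

0.3455


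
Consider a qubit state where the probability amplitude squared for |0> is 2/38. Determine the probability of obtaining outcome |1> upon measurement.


|alpha|^2 = 2/38 = 0.0526
|beta|^2 = 1 - 2/38 = 36/38 = 0.9474
P(|1>) = |beta|^2 = 0.9474

0.9474


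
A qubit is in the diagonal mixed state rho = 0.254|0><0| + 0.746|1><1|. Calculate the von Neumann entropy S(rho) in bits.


S = -p*log2(p) - (1-p)*log2(1-p)
p = 0.2540, 1-p = 0.7460
= -0.2540 * log2(0.2540) - 0.7460 * log2(0.7460)
= -(-0.5022) - (-0.3154)
= 0.8176

0.8176


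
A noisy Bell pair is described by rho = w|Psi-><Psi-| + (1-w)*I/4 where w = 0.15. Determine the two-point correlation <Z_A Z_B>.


|Psi-> = (|01> - |10>)/sqrt(2)
For the pure Bell state, <Z_A Z_B> = -1 (Bell-state Pauli correlator).
The maximally-mixed part I/4 has tr(I/4 * P tensor P) = 0 for any traceless Pauli P.
So <Z_A Z_B>_rho = w * (-1) + (1 - w) * 0
= 0.15 * (-1)
= -0.1500

-0.1500


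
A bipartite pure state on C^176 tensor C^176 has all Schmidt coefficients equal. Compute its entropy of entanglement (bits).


For a maximally entangled state in d x d:
S = log2(d) = log2(176)
= 7.4594

7.4594


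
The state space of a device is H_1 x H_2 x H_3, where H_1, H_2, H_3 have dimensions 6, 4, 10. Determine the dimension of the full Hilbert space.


dim(H_1 x H_2 x H_3) = 6 * 4 * 10
= 24 * 10
= 240

240


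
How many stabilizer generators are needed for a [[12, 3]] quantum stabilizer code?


For an [[n,k]] stabilizer code:
Number of stabilizer generators = n - k
= 12 - 3
= 9

9


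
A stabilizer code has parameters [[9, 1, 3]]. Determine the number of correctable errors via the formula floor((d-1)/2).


Code parameters: [[9, 1, 3]], distance d = 3.
Number of correctable errors = floor((d-1)/2)
= floor((3 - 1)/2)
= floor(2/2)
= 1

1


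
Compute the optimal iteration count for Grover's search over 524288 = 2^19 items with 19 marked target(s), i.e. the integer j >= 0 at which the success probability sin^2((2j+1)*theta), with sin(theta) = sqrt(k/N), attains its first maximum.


After j Grover iterations the success probability is P(j) = sin^2((2j+1)*theta), where sin(theta) = sqrt(k/N).
N = 2^19 = 524288, k = 19
sin(theta) = sqrt(k/N) = 0.00601993555
theta = arcsin(sqrt(k/N)) = 0.00601997191 rad
P(j) reaches its first maximum when (2j+1)*theta is as close as possible to pi/2, i.e. j = round(pi/(4*theta) - 1/2).
pi/(4*theta) - 1/2 = 129.9654
(For comparison, the common estimate pi/4 * sqrt(N/k) = 130.4662; the exact maximiser is used here.)
Optimal iterations = 130

130


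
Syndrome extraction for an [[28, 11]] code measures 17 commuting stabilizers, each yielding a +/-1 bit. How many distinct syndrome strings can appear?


Each stabilizer generator gives a binary (+1 or -1) measurement outcome.
With 17 independent generators:
Total syndromes = 2^17
= 131072

131072


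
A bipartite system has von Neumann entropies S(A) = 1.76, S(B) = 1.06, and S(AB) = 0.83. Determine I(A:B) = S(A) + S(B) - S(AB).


I(A:B) = S(A) + S(B) - S(AB)
= 1.76 + 1.06 - 0.83
= 1.9900

1.9900


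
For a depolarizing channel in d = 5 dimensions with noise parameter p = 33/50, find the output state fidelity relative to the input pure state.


F = (1-p) + p/d
= (1 - 0.6600) + 0.6600/5
= 0.3400 + 0.1320
= 0.4720

0.4720


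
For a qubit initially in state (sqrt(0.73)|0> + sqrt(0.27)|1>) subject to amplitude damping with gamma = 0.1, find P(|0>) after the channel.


For amplitude damping with parameter gamma on state sqrt(a)|0> + sqrt(b)|1>:
alpha^2 = 0.73, beta^2 = 0.27
P(|0>) = alpha^2 + gamma * beta^2
= 0.73 + 0.1 * 0.27
= 0.73 + 0.0270
= 0.7570

0.7570


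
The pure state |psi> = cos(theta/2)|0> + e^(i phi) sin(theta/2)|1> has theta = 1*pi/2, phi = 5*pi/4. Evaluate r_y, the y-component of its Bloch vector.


theta = 1.5708, phi = 3.9270
r_y = sin(theta)*sin(phi) = 1.0000 * -0.7071
r_y = -0.7071

-0.7071


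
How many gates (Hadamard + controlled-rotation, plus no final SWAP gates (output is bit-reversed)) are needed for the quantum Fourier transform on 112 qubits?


Hadamard gates: 112
Controlled rotations: n*(n-1)/2 = 112*111/2 = 6216
SWAP gates: 0 (omitted)
Total = 112 + 6216
= 6328

6328


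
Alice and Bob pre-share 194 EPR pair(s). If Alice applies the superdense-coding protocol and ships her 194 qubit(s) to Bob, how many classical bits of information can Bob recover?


Superdense coding allows 2 classical bits per shared entangled pair.
194 pair(s) -> 2 * 194 = 388 classical bits

388


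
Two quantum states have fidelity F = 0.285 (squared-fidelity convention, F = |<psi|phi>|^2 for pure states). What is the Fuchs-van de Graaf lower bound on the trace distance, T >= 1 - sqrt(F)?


Fuchs-van de Graaf (squared-fidelity convention): 1 - sqrt(F) <= T <= sqrt(1 - F).
Lower bound: T >= 1 - sqrt(F)
sqrt(F) = sqrt(0.285) = 0.5339
T >= 1 - 0.5339
T >= 0.4661

0.4661


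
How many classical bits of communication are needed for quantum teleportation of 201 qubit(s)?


Quantum teleportation requires 2 classical bits per qubit teleported.
201 qubit(s) -> 2 * 201 = 402 classical bits

402


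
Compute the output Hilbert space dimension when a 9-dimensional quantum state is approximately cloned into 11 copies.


Output space = H^(tensor 11) where dim(H) = 9
dim = 9^11
= 81 (after 2 factors)
= 729 (after 3 factors)
= 6561 (after 4 factors)
= 59049 (after 5 factors)
= 531441 (after 6 factors)
= 4782969 (after 7 factors)
= 43046721 (after 8 factors)
= 387420489 (after 9 factors)
= 3486784401 (after 10 factors)
= 31381059609 (after 11 factors)
= 31381059609

31381059609


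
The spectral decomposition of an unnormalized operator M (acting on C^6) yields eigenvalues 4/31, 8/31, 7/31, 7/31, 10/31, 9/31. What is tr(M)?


tr(M) = sum of eigenvalues
= 4/31 + 8/31 + 7/31 + 7/31 + 10/31 + 9/31
= 45/31
= 1.4516

1.4516


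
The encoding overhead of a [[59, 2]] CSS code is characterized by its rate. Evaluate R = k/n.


Code rate R = k/n
= 2/59
= 0.0339

0.0339


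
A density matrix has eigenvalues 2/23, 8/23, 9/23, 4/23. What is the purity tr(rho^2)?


tr(rho^2) = sum of eigenvalues squared
= (2/23)^2 + (8/23)^2 + (9/23)^2 + (4/23)^2
= (4 + 64 + 81 + 16) / 529
= 165/529
= 0.3119

0.3119


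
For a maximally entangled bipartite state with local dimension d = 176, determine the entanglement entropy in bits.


For a maximally entangled state in d x d:
S = log2(d) = log2(176)
= 7.4594

7.4594


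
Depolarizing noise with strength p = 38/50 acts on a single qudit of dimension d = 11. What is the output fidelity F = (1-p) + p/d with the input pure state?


F = (1-p) + p/d
= (1 - 0.7600) + 0.7600/11
= 0.2400 + 0.0691
= 0.3091

0.3091


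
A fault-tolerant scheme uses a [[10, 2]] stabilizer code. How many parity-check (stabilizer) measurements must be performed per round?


For an [[n,k]] stabilizer code:
Number of stabilizer generators = n - k
= 10 - 2
= 8

8


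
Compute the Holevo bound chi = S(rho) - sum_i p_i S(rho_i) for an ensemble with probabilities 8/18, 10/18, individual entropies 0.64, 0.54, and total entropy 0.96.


chi = S(rho) - sum_i p_i * S(rho_i)
Weighted entropy = 8/18 * 0.64 + 10/18 * 0.54
= 0.5844
chi = 0.96 - 0.5844
= 0.3756

0.3756


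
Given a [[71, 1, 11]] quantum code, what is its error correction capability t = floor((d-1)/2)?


Code parameters: [[71, 1, 11]], distance d = 11.
Number of correctable errors = floor((d-1)/2)
= floor((11 - 1)/2)
= floor(10/2)
= 5

5


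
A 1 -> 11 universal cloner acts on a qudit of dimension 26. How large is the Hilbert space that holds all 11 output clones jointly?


Output space = H^(tensor 11) where dim(H) = 26
dim = 26^11
= 676 (after 2 factors)
= 17576 (after 3 factors)
= 456976 (after 4 factors)
= 11881376 (after 5 factors)
= 308915776 (after 6 factors)
= 8031810176 (after 7 factors)
= 208827064576 (after 8 factors)
= 5429503678976 (after 9 factors)
= 141167095653376 (after 10 factors)
= 3670344486987776 (after 11 factors)
= 3670344486987776

3670344486987776


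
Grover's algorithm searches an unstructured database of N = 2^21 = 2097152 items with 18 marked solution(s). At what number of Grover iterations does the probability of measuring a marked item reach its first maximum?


After j Grover iterations the success probability is P(j) = sin^2((2j+1)*theta), where sin(theta) = sqrt(k/N).
N = 2^21 = 2097152, k = 18
sin(theta) = sqrt(k/N) = 0.0029296875
theta = arcsin(sqrt(k/N)) = 0.002929691691 rad
P(j) reaches its first maximum when (2j+1)*theta is as close as possible to pi/2, i.e. j = round(pi/(4*theta) - 1/2).
pi/(4*theta) - 1/2 = 267.5822
(For comparison, the common estimate pi/4 * sqrt(N/k) = 268.0826; the exact maximiser is used here.)
Optimal iterations = 268

268


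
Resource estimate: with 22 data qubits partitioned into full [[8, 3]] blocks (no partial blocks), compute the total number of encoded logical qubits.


Each code block uses 8 physical qubits for 3 logical qubit(s).
Number of complete blocks = floor(22 / 8) = 2
Logical qubits = 2 * 3
= 6

6


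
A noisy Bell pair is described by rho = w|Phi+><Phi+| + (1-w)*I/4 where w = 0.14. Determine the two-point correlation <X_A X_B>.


|Phi+> = (|00> + |11>)/sqrt(2)
For the pure Bell state, <X_A X_B> = +1 (Bell-state Pauli correlator).
The maximally-mixed part I/4 has tr(I/4 * P tensor P) = 0 for any traceless Pauli P.
So <X_A X_B>_rho = w * (+1) + (1 - w) * 0
= 0.14 * (+1)
= 0.1400

0.1400


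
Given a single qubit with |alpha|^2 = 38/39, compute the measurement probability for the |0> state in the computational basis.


|alpha|^2 = 38/39 = 0.9744
|beta|^2 = 1 - 38/39 = 1/39 = 0.0256
P(|0>) = |alpha|^2 = 0.9744

0.9744


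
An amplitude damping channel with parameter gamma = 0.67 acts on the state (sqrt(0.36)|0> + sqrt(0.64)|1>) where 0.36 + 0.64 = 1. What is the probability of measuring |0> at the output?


For amplitude damping with parameter gamma on state sqrt(a)|0> + sqrt(b)|1>:
alpha^2 = 0.36, beta^2 = 0.64
P(|0>) = alpha^2 + gamma * beta^2
= 0.36 + 0.67 * 0.64
= 0.36 + 0.4288
= 0.7888

0.7888


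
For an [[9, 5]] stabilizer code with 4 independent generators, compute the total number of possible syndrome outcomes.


Each stabilizer generator gives a binary (+1 or -1) measurement outcome.
With 4 independent generators:
Total syndromes = 2^4
= 16

16


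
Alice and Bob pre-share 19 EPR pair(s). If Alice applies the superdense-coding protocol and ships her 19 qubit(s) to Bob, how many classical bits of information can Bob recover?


Superdense coding allows 2 classical bits per shared entangled pair.
19 pair(s) -> 2 * 19 = 38 classical bits

38


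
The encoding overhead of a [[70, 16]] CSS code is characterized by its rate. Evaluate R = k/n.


Code rate R = k/n
= 16/70
= 0.2286

0.2286


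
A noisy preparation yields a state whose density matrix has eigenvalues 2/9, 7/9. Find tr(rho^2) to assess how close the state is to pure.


tr(rho^2) = sum of eigenvalues squared
= (2/9)^2 + (7/9)^2
= (4 + 49) / 81
= 53/81
= 0.6543

0.6543


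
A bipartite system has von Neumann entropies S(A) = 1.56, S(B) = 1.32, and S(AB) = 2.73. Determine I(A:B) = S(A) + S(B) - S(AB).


I(A:B) = S(A) + S(B) - S(AB)
= 1.56 + 1.32 - 2.73
= 0.1500

0.1500


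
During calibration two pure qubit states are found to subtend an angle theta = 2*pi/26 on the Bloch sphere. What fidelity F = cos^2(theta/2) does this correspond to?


For states separated by angle theta on Bloch sphere:
F = cos^2(theta/2)
theta = 2*pi/26 = 0.2417
theta/2 = 0.1208
cos(theta/2) = 0.9927
F = 0.9855

0.9855


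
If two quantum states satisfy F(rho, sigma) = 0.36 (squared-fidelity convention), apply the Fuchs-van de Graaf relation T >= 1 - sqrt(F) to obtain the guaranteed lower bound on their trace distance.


Fuchs-van de Graaf (squared-fidelity convention): 1 - sqrt(F) <= T <= sqrt(1 - F).
Lower bound: T >= 1 - sqrt(F)
sqrt(F) = sqrt(0.36) = 0.6000
T >= 1 - 0.6000
T >= 0.4000

0.4000


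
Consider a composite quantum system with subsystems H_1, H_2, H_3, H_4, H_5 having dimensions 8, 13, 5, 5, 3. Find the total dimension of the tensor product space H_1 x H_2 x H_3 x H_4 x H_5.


dim(H_1 x H_2 x H_3 x H_4 x H_5) = 8 * 13 * 5 * 5 * 3
= 104 * 5 * 5 * 3
= 520 * 5 * 3
= 2600 * 3
= 7800

7800


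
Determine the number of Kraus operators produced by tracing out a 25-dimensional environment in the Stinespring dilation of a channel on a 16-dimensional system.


Tracing out the environment in an orthonormal basis {|i>_E} gives Kraus operators K_i = <i|_E U |0>_E.
Number of Kraus operators = dim(H_env) = d_env
= 25

25


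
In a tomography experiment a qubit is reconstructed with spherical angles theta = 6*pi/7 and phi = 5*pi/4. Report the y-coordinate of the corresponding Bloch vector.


theta = 2.6928, phi = 3.9270
r_y = sin(theta)*sin(phi) = 0.4339 * -0.7071
r_y = -0.3068

-0.3068


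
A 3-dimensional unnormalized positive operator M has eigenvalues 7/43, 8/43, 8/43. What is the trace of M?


tr(M) = sum of eigenvalues
= 7/43 + 8/43 + 8/43
= 23/43
= 0.5349

0.5349


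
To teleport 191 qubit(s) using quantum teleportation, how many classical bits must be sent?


Quantum teleportation requires 2 classical bits per qubit teleported.
191 qubit(s) -> 2 * 191 = 382 classical bits

382


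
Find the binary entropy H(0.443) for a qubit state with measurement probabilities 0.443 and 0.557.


S = -p*log2(p) - (1-p)*log2(1-p)
p = 0.4430, 1-p = 0.5570
= -0.4430 * log2(0.4430) - 0.5570 * log2(0.5570)
= -(-0.5204) - (-0.4702)
= 0.9906

0.9906


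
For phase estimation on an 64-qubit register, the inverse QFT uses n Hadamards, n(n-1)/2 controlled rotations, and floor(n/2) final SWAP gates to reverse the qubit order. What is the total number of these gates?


Hadamard gates: 64
Controlled rotations: n*(n-1)/2 = 64*63/2 = 2016
SWAP gates: floor(n/2) = floor(64/2) = 32
Total = 64 + 2016 + 32
= 2112

2112
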